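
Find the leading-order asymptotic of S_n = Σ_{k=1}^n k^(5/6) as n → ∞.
S_n ~ (6/11) · n^(11/6)

Integral comparison: Σ_{k=1}^n k^(5/6) = ∫_0^n x^(5/6) dx + O(n^(5/6)). The integral is n^(1 + 5/6) / (1 + 5/6) = n^((5+6)/6) / ((5+6)/6) = (6/11) · n^(11/6).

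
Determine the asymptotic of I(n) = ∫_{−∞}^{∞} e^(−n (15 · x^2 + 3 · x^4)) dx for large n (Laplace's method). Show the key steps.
I(n) ~ sqrt(π/(15n))

φ(x) = 15 · x^2 + 3 · x^4 has its unique global minimum at x* = 0 (since φ'(x) = 30x + 12x^3 = 0 only at x = 0 for real x with both coefficients positive, and φ → ∞ as |x| → ∞). At x* = 0, φ(0) = 0 and φ''(0) = 30. Laplace's method then gives
  I(n) ~ sqrt(2π / (n · φ''(0))) · e^(−n φ(0)) = sqrt(2π / (30n)) = sqrt(π/(15n)).
The 3 · x^4 term contributes only at subleading order (an O(1/n) relative correction).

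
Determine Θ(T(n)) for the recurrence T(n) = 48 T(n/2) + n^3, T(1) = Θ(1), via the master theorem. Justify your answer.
T(n) = Θ(n^(log_2 48))

Master theorem: compare f(n) = n^3 to n^(log_2 48) where log_2 48 ≈ 5.585. Since 3 < log_2 48, we have f(n) = O(n^(log_2 48 − ε)) for some ε > 0 — Case 1. Hence T(n) = Θ(n^(log_2 48)).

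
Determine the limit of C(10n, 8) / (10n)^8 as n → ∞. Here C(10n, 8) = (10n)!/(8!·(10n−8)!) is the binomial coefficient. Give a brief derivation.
lim = 1/8! = 1/40320

With N = 10n → ∞: C(N, 8) / N^8 = [N(N−1)…(N−7)] / (8! · N^8) = (1/8!) · 1 · (1 − 1/(10n)) · … · (1 − 7/(10n)). Each factor → 1 as N → ∞, so the limit is 1/8! = 1/40320.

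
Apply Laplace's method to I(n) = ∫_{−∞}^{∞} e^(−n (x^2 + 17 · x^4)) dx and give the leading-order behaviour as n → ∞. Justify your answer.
I(n) ~ sqrt(π/n)

φ(x) = x^2 + 17 · x^4 has its unique global minimum at x* = 0 (since φ'(x) = 2x + 68x^3 = 0 only at x = 0 for real x with both coefficients positive, and φ → ∞ as |x| → ∞). At x* = 0, φ(0) = 0 and φ''(0) = 2. Laplace's method then gives
  I(n) ~ sqrt(2π / (n · φ''(0))) · e^(−n φ(0)) = sqrt(2π / (2n)) = sqrt(π/n).
The 17 · x^4 term contributes only at subleading order (an O(1/n) relative correction).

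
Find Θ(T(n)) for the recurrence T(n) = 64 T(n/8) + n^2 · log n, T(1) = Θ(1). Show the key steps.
T(n) = Θ(n^2 · (log n)^2)

Here log_8 64 = 2 and f(n) = n^2 · log n = Θ(n^(log_8 64) · (log n)^1). This is the extended Case 2 of the master theorem (f matches the critical exponent up to log factors), giving T(n) = Θ(n^(log_8 64) · (log n)^(1+1)) = Θ(n^2 · (log n)^2).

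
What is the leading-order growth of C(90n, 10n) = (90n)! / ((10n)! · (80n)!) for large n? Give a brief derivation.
C(90n, 10n) ~ (387420489/16777216)^(10n) · sqrt(9/(16π·10n))

Write N = 10n. Apply Stirling to each factorial:
  (9N)! ~ sqrt(2π·9N) · (9N/e)^(9N),
  N! ~ sqrt(2π N) · (N/e)^N,
  (8N)! ~ sqrt(2π·8N) · (8N/e)^(8N).
The exponential factors combine to (9N)^(9N) / (N^N · (8N)^(8N)) = 9^(9N)/8^(8N) = (9^9/8^8)^N = (387420489/16777216)^N.
The square-root prefactors combine to sqrt(2π·9N) / (sqrt(2π N)·sqrt(2π·8N)) = sqrt(9 / (2π·8·N)) = sqrt(9/(16π·10n)).
Substituting N = 10n: C(90n, 10n) ~ (387420489/16777216)^(10n) · sqrt(9/(16π·10n)).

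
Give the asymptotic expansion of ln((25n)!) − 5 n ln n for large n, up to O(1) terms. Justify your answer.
ln((25n)!) − 5 n ln n = 20 n ln n + 25(ln 25 − 1) n + (1/2) ln(2π·25n) + O(1/n)

Stirling: ln((25n)!) = 25n ln(25n) − 25n + (1/2) ln(2π·25n) + O(1/n).
Expand 25n ln(25n) = 25n (ln n + ln 25) = 25n ln n + 25n ln 25.
Subtract 5n ln n: leading term is (25 − 5) n ln n = 20 n ln n. The next term is 25n ln 25 − 25n = 25(ln 25 − 1) n. Then the (1/2) ln(2π·25n) correction.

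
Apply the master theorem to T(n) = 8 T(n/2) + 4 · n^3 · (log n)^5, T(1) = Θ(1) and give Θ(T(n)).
T(n) = Θ(n^3 · (log n)^6)

Here log_2 8 = 3 and f(n) = 4 · n^3 · (log n)^5 = Θ(n^(log_2 8) · (log n)^5). This is the extended Case 2 of the master theorem (f matches the critical exponent up to log factors), giving T(n) = Θ(n^(log_2 8) · (log n)^(5+1)) = Θ(n^3 · (log n)^6).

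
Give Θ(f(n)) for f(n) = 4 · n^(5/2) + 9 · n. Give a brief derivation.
f(n) ∈ Θ(n^(5/2))

Compare the terms by growth order. For large n, n^a · (log n)^b dominates n^a' · (log n)^b' iff a > a', or (a = a' and b > b'). Ranking the 2 terms shows the dominant one is 4 · n^(5/2). Hence f(n) ∈ Θ(n^(5/2)).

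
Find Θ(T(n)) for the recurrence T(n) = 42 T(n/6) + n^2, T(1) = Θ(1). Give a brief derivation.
T(n) = Θ(n^(log_6 42))

Master theorem: compare f(n) = n^2 to n^(log_6 42) where log_6 42 ≈ 2.086. Since 2 < log_6 42, we have f(n) = O(n^(log_6 42 − ε)) for some ε > 0 — Case 1. Hence T(n) = Θ(n^(log_6 42)).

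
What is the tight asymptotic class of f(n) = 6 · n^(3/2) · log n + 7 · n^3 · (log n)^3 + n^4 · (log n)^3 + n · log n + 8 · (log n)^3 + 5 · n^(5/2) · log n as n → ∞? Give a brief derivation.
f(n) ∈ Θ(n^4 · (log n)^3)

Compare the terms by growth order. For large n, n^a · (log n)^b dominates n^a' · (log n)^b' iff a > a', or (a = a' and b > b'). Ranking the 6 terms shows the dominant one is n^4 · (log n)^3. Hence f(n) ∈ Θ(n^4 · (log n)^3).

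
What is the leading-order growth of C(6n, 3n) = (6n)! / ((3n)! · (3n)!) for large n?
C(6n, 3n) ~ (4)^(3n) · sqrt(1/(π·3n))

Write N = 3n. Apply Stirling to each factorial:
  (2N)! ~ sqrt(2π·2N) · (2N/e)^(2N),
  N! ~ sqrt(2π N) · (N/e)^N,
  (1N)! ~ sqrt(2π·1N) · (1N/e)^(1N).
The exponential factors combine to (2N)^(2N) / (N^N · (1N)^(1N)) = 2^(2N)/1^(1N) = (2^2/1^1)^N = (4)^N.
The square-root prefactors combine to sqrt(2π·2N) / (sqrt(2π N)·sqrt(2π·1N)) = sqrt(2 / (2π·1·N)) = sqrt(1/(π·3n)).
Substituting N = 3n: C(6n, 3n) ~ (4)^(3n) · sqrt(1/(π·3n)).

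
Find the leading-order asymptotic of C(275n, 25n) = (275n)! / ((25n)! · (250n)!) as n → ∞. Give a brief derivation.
C(275n, 25n) ~ (285311670611/10000000000)^(25n) · sqrt(11/(20π·25n))

Write N = 25n. Apply Stirling to each factorial:
  (11N)! ~ sqrt(2π·11N) · (11N/e)^(11N),
  N! ~ sqrt(2π N) · (N/e)^N,
  (10N)! ~ sqrt(2π·10N) · (10N/e)^(10N).
The exponential factors combine to (11N)^(11N) / (N^N · (10N)^(10N)) = 11^(11N)/10^(10N) = (11^11/10^10)^N = (285311670611/10000000000)^N.
The square-root prefactors combine to sqrt(2π·11N) / (sqrt(2π N)·sqrt(2π·10N)) = sqrt(11 / (2π·10·N)) = sqrt(11/(20π·25n)).
Substituting N = 25n: C(275n, 25n) ~ (285311670611/10000000000)^(25n) · sqrt(11/(20π·25n)).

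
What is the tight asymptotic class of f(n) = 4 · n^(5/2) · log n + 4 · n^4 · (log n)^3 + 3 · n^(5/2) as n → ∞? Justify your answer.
f(n) ∈ Θ(n^4 · (log n)^3)

Compare the terms by growth order. For large n, n^a · (log n)^b dominates n^a' · (log n)^b' iff a > a', or (a = a' and b > b'). Ranking the 3 terms shows the dominant one is 4 · n^4 · (log n)^3. Hence f(n) ∈ Θ(n^4 · (log n)^3).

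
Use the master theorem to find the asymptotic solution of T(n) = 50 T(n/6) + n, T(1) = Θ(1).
T(n) = Θ(n^(log_6 50))

Master theorem: compare f(n) = n to n^(log_6 50) where log_6 50 ≈ 2.183. Since 1 < log_6 50, we have f(n) = O(n^(log_6 50 − ε)) for some ε > 0 — Case 1. Hence T(n) = Θ(n^(log_6 50)).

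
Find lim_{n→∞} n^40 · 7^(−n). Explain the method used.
lim = 0

Exponentials with base > 1 dominate every fixed polynomial: for any fixed c, n^c / 7^n → 0 as n → ∞ (e.g. by the ratio test, or by writing 7^n = e^(n ln 7) and noting e^(n ln 7) / n^c → ∞). Hence n^40 · 7^(−n) = n^40 / 7^n → 0.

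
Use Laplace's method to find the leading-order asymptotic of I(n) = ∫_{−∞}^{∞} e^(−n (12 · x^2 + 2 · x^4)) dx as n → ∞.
I(n) ~ sqrt(π/(12n))

φ(x) = 12 · x^2 + 2 · x^4 has its unique global minimum at x* = 0 (since φ'(x) = 24x + 8x^3 = 0 only at x = 0 for real x with both coefficients positive, and φ → ∞ as |x| → ∞). At x* = 0, φ(0) = 0 and φ''(0) = 24. Laplace's method then gives
  I(n) ~ sqrt(2π / (n · φ''(0))) · e^(−n φ(0)) = sqrt(2π / (24n)) = sqrt(π/(12n)).
The 2 · x^4 term contributes only at subleading order (an O(1/n) relative correction).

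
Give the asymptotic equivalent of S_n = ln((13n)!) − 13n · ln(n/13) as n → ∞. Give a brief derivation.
S_n ~ 13n · (ln 169 − 1) + O(ln n)

Stirling: ln((13n)!) = 13n ln(13n) − 13n + O(ln n).
  S_n = 13n ln(13n) − 13n − 13n ln(n/13) + O(ln n)
      = 13n ln(13n) − 13n ln n + 13n ln 13 − 13n + O(ln n)
      = 13n ln 13 + 13n ln 13 − 13n + O(ln n)
      = 13n (ln 169 − 1) + O(ln n).
Numerically ln(169) − 1 ≈ 4.1299.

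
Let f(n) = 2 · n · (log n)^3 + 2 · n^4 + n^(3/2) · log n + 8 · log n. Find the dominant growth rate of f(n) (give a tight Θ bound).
f(n) ∈ Θ(n^4)

Compare the terms by growth order. For large n, n^a · (log n)^b dominates n^a' · (log n)^b' iff a > a', or (a = a' and b > b'). Ranking the 4 terms shows the dominant one is 2 · n^4. Hence f(n) ∈ Θ(n^4).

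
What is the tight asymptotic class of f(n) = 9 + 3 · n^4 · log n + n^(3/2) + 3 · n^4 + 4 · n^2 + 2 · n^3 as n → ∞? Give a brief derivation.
f(n) ∈ Θ(n^4 · log n)

Compare the terms by growth order. For large n, n^a · (log n)^b dominates n^a' · (log n)^b' iff a > a', or (a = a' and b > b'). Ranking the 6 terms shows the dominant one is 3 · n^4 · log n. Hence f(n) ∈ Θ(n^4 · log n).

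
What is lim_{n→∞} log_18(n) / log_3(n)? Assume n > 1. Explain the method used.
lim = ln(3) / ln(18) = log_18(3)

Change of base: log_18(n) = ln n / ln 18 and log_3(n) = ln n / ln 3. The ratio is (ln n / ln 18) · (ln 3 / ln n) = ln 3 / ln 18, a constant independent of n. So the limit is ln 3 / ln 18 = log_18(3).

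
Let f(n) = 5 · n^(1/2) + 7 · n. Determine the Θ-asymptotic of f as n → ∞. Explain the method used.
f(n) ∈ Θ(n)

Compare the terms by growth order. For large n, n^a · (log n)^b dominates n^a' · (log n)^b' iff a > a', or (a = a' and b > b'). Ranking the 2 terms shows the dominant one is 7 · n. Hence f(n) ∈ Θ(n).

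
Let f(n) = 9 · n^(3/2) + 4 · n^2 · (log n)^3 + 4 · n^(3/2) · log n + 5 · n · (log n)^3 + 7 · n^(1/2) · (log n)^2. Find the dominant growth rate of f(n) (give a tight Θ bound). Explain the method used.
f(n) ∈ Θ(n^2 · (log n)^3)

Compare the terms by growth order. For large n, n^a · (log n)^b dominates n^a' · (log n)^b' iff a > a', or (a = a' and b > b'). Ranking the 5 terms shows the dominant one is 4 · n^2 · (log n)^3. Hence f(n) ∈ Θ(n^2 · (log n)^3).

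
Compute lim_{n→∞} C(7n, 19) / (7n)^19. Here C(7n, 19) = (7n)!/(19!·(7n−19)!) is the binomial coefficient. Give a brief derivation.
lim = 1/19! = 1/121645100408832000

With N = 7n → ∞: C(N, 19) / N^19 = [N(N−1)…(N−18)] / (19! · N^19) = (1/19!) · 1 · (1 − 1/(7n)) · … · (1 − 18/(7n)). Each factor → 1 as N → ∞, so the limit is 1/19! = 1/121645100408832000.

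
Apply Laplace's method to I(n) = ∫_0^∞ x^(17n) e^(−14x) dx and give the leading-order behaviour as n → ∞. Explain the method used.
I(n) ~ (sqrt(2π·17n) / 14) · (17n/(14e))^(17n)

Write the integrand as exp(17n ln x − 14x) and set f(x) = 17n ln x − 14x. Then f'(x) = 17n/x − 14 = 0 at x* = 17n/14, and f''(x*) = −17n/x*^2 = −14^2/(17n). Laplace's method (interior maximum) gives
  I(n) ~ e^(f(x*)) · sqrt(2π / |f''(x*)|)
        = exp(17n ln(17n/14) − 17n) · sqrt(2π · 17n / 14^2)
        = (17n/14)^(17n) e^(−17n) · sqrt(2π·17n) / 14
        = (sqrt(2π·17n) / 14) · (17n/(14e))^(17n).
This matches Γ(17n+1)/14^(17n+1) with Stirling applied to Γ.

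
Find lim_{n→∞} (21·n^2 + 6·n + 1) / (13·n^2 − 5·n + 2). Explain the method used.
lim = 21/13

For large n the leading n^2 terms dominate both numerator and denominator. Dividing top and bottom by n^2, every other term tends to 0, leaving 21/13.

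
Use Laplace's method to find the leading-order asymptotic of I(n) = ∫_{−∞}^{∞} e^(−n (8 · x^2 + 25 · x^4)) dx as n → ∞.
I(n) ~ sqrt(π/(8n))

φ(x) = 8 · x^2 + 25 · x^4 has its unique global minimum at x* = 0 (since φ'(x) = 16x + 100x^3 = 0 only at x = 0 for real x with both coefficients positive, and φ → ∞ as |x| → ∞). At x* = 0, φ(0) = 0 and φ''(0) = 16. Laplace's method then gives
  I(n) ~ sqrt(2π / (n · φ''(0))) · e^(−n φ(0)) = sqrt(2π / (16n)) = sqrt(π/(8n)).
The 25 · x^4 term contributes only at subleading order (an O(1/n) relative correction).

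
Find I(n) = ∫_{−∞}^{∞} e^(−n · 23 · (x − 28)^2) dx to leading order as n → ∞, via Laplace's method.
I(n) = sqrt(π/(23n))

Here φ(x) = 23 · (x − 28)^2 has its unique minimum at x* = 28 with φ(x*) = 0 and φ''(x*) = 46. Laplace's method gives
  I(n) ~ e^(−n φ(x*)) · sqrt(2π / (n · φ''(x*))) = sqrt(2π / (46n)) = sqrt(π/(23n)).
This is exact: substituting u = (x − 28)·sqrt(23n) gives I(n) = (1/sqrt(23n)) ∫_{−∞}^{∞} e^(−u^2) du = sqrt(π/(23n)).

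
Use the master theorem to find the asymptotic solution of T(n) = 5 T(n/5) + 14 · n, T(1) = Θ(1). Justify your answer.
T(n) = Θ(n log n)

log_5 5 = 1, and f(n) = 14 · n = Θ(n^(log_5 5)). This is Case 2 of the master theorem: T(n) = Θ(f(n) · log n) = Θ(n log n).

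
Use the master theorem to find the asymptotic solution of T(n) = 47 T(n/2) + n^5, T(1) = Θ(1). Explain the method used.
T(n) = Θ(n^(log_2 47))

Master theorem: compare f(n) = n^5 to n^(log_2 47) where log_2 47 ≈ 5.555. Since 5 < log_2 47, we have f(n) = O(n^(log_2 47 − ε)) for some ε > 0 — Case 1. Hence T(n) = Θ(n^(log_2 47)).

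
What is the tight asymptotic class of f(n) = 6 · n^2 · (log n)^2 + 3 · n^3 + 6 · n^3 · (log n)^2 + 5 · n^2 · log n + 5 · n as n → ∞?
f(n) ∈ Θ(n^3 · (log n)^2)

Compare the terms by growth order. For large n, n^a · (log n)^b dominates n^a' · (log n)^b' iff a > a', or (a = a' and b > b'). Ranking the 5 terms shows the dominant one is 6 · n^3 · (log n)^2. Hence f(n) ∈ Θ(n^3 · (log n)^2).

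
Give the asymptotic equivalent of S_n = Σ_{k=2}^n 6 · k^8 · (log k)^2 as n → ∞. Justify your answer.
S_n ~ 2 · n^9 · (log n)^2 / 3

By integral comparison, S_n = ∫_1^n 6 · x^8 · (log x)^2 dx + O(n^8 · (log n)^2). For the integral, the leading term of ∫_1^n x^8 (log x)^2 dx is n^9/9 · (log n)^2 (by repeated integration by parts; each step lowers the log-exponent and produces a relatively O(1/log n) correction). Hence S_n ~ 2 · n^9 · (log n)^2 / 3.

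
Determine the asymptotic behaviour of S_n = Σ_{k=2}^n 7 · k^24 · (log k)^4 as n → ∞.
S_n ~ 7 · n^25 · (log n)^4 / 25

By integral comparison, S_n = ∫_1^n 7 · x^24 · (log x)^4 dx + O(n^24 · (log n)^4). For the integral, the leading term of ∫_1^n x^24 (log x)^4 dx is n^25/25 · (log n)^4 (by repeated integration by parts; each step lowers the log-exponent and produces a relatively O(1/log n) correction). Hence S_n ~ 7 · n^25 · (log n)^4 / 25.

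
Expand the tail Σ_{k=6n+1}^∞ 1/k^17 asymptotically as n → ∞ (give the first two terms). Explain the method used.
Σ_{k>6n} 1/k^17 = 1/(16 · (6n)^16) − 1/(2 · (6n)^17) + O(1/(6n)^18)

Compare to the integral: ∫_{6n}^∞ x^(−17) dx = [−x^(−16)/16]_{6n}^∞ = 1/((17−1)·(6n)^16). The Euler-Maclaurin correction adds −f(6n)/2 = −1/(2·(6n)^17). Euler-Maclaurin then gives
  Σ_{k>6n} 1/k^17 = ∫_{6n}^∞ dx/x^17 − 1/(2·(6n)^17) + O(1/(6n)^18).
(Equivalently this is ζ(17) − Σ_{k≤6n} 1/k^17.)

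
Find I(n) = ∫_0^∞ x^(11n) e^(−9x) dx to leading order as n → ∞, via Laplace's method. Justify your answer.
I(n) ~ (sqrt(2π·11n) / 9) · (11n/(9e))^(11n)

Write the integrand as exp(11n ln x − 9x) and set f(x) = 11n ln x − 9x. Then f'(x) = 11n/x − 9 = 0 at x* = 11n/9, and f''(x*) = −11n/x*^2 = −9^2/(11n). Laplace's method (interior maximum) gives
  I(n) ~ e^(f(x*)) · sqrt(2π / |f''(x*)|)
        = exp(11n ln(11n/9) − 11n) · sqrt(2π · 11n / 9^2)
        = (11n/9)^(11n) e^(−11n) · sqrt(2π·11n) / 9
        = (sqrt(2π·11n) / 9) · (11n/(9e))^(11n).
This matches Γ(11n+1)/9^(11n+1) with Stirling applied to Γ.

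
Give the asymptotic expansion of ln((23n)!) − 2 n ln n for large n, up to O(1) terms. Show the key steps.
ln((23n)!) − 2 n ln n = 21 n ln n + 23(ln 23 − 1) n + (1/2) ln(2π·23n) + O(1/n)

Stirling: ln((23n)!) = 23n ln(23n) − 23n + (1/2) ln(2π·23n) + O(1/n).
Expand 23n ln(23n) = 23n (ln n + ln 23) = 23n ln n + 23n ln 23.
Subtract 2n ln n: leading term is (23 − 2) n ln n = 21 n ln n. The next term is 23n ln 23 − 23n = 23(ln 23 − 1) n. Then the (1/2) ln(2π·23n) correction.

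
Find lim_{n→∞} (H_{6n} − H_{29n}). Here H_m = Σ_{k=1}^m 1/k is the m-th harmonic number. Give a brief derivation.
lim = ln(6/29)

Euler-Maclaurin gives H_m = ln m + γ + 1/(2m) + O(1/m^2). The γ and O(1/m) terms cancel in the difference:
  H_{6n} − H_{29n} = ln(6n) − ln(29n) + O(1/n) = ln(6/29) + O(1/n).
Hence the limit is ln(6/29).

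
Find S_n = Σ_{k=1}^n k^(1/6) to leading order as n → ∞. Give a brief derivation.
S_n ~ (6/7) · n^(7/6)

Integral comparison: Σ_{k=1}^n k^(1/6) = ∫_0^n x^(1/6) dx + O(n^(1/6)). The integral is n^(1 + 1/6) / (1 + 1/6) = n^((1+6)/6) / ((1+6)/6) = (6/7) · n^(7/6).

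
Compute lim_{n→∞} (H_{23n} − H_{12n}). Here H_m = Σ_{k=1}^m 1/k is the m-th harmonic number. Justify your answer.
lim = ln(23/12)

Euler-Maclaurin gives H_m = ln m + γ + 1/(2m) + O(1/m^2). The γ and O(1/m) terms cancel in the difference:
  H_{23n} − H_{12n} = ln(23n) − ln(12n) + O(1/n) = ln(23/12) + O(1/n).
Hence the limit is ln(23/12).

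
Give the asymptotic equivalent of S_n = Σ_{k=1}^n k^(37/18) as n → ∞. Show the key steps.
S_n ~ (18/55) · n^(55/18)

Integral comparison: Σ_{k=1}^n k^(37/18) = ∫_0^n x^(37/18) dx + O(n^(37/18)). The integral is n^(1 + 37/18) / (1 + 37/18) = n^((37+18)/18) / ((37+18)/18) = (18/55) · n^(55/18).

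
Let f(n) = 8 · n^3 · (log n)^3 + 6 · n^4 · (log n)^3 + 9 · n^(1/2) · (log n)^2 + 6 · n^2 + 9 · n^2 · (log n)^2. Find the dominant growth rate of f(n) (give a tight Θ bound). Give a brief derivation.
f(n) ∈ Θ(n^4 · (log n)^3)

Compare the terms by growth order. For large n, n^a · (log n)^b dominates n^a' · (log n)^b' iff a > a', or (a = a' and b > b'). Ranking the 5 terms shows the dominant one is 6 · n^4 · (log n)^3. Hence f(n) ∈ Θ(n^4 · (log n)^3).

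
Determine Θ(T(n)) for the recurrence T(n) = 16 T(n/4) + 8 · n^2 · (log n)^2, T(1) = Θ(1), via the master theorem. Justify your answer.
T(n) = Θ(n^2 · (log n)^3)

Here log_4 16 = 2 and f(n) = 8 · n^2 · (log n)^2 = Θ(n^(log_4 16) · (log n)^2). This is the extended Case 2 of the master theorem (f matches the critical exponent up to log factors), giving T(n) = Θ(n^(log_4 16) · (log n)^(2+1)) = Θ(n^2 · (log n)^3).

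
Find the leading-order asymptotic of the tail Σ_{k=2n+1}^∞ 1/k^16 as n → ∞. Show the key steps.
Σ_{k>2n} 1/k^16 ~ 1/(15 · (2n)^15)

Compare to the integral: ∫_{2n}^∞ x^(−16) dx = [−x^(−15)/15]_{2n}^∞ = 1/((16−1)·(2n)^15). Euler-Maclaurin then gives
  Σ_{k>2n} 1/k^16 = ∫_{2n}^∞ dx/x^16 − 1/(2·(2n)^16) + O(1/(2n)^17).
(Equivalently this is ζ(16) − Σ_{k≤2n} 1/k^16.)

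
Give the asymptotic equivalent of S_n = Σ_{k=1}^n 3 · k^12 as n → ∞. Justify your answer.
S_n ~ 3 · n^13 / 13

By integral comparison (Euler-Maclaurin), Σ_{k=1}^n 3 · k^12 = 3 · ∫_0^n x^12 dx + O(n^12) = 3 · n^13/13 + O(n^12). (Equivalently, Faulhaber's formula gives the same leading term.)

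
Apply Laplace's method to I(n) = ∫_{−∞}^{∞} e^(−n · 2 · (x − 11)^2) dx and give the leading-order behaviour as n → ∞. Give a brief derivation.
I(n) = sqrt(π/(2n))

Here φ(x) = 2 · (x − 11)^2 has its unique minimum at x* = 11 with φ(x*) = 0 and φ''(x*) = 4. Laplace's method gives
  I(n) ~ e^(−n φ(x*)) · sqrt(2π / (n · φ''(x*))) = sqrt(2π / (4n)) = sqrt(π/(2n)).
This is exact: substituting u = (x − 11)·sqrt(2n) gives I(n) = (1/sqrt(2n)) ∫_{−∞}^{∞} e^(−u^2) du = sqrt(π/(2n)).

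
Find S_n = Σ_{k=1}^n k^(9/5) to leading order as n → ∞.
S_n ~ (5/14) · n^(14/5)

Integral comparison: Σ_{k=1}^n k^(9/5) = ∫_0^n x^(9/5) dx + O(n^(9/5)). The integral is n^(1 + 9/5) / (1 + 9/5) = n^((9+5)/5) / ((9+5)/5) = (5/14) · n^(14/5).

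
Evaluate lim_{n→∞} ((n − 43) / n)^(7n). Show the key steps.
lim = e^(−301)

Rewrite as (1 − 43/n)^(7n). By the standard limit (1 + x/n)^n → e^x, we have (1 − 43/n)^n → e^(−43), and raising to the 7th power gives e^(−301).
More precisely, ln[(1 − 43/n)^(7n)] = 7n · ln(1 − 43/n) = 7n · (-43/n + O(1/n^2)) = -301 + O(1/n) → -301.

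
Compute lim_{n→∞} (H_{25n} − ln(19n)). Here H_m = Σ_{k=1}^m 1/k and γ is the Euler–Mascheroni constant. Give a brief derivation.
lim = ln(25/19) + γ

By Euler-Maclaurin, H_m = ln m + γ + O(1/m). So
  H_{25n} − ln(19n) = ln(25n) + γ − ln(19n) + O(1/n)
                       = ln(25/19) + γ + O(1/n).
Hence the limit is ln(25/19) + γ.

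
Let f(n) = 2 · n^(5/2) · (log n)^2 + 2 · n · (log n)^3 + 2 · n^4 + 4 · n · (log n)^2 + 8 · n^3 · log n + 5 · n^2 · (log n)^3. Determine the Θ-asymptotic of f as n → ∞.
f(n) ∈ Θ(n^4)

Compare the terms by growth order. For large n, n^a · (log n)^b dominates n^a' · (log n)^b' iff a > a', or (a = a' and b > b'). Ranking the 6 terms shows the dominant one is 2 · n^4. Hence f(n) ∈ Θ(n^4).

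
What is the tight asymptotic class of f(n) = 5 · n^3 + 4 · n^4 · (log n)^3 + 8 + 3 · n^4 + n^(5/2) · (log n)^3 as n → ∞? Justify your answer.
f(n) ∈ Θ(n^4 · (log n)^3)

Compare the terms by growth order. For large n, n^a · (log n)^b dominates n^a' · (log n)^b' iff a > a', or (a = a' and b > b'). Ranking the 5 terms shows the dominant one is 4 · n^4 · (log n)^3. Hence f(n) ∈ Θ(n^4 · (log n)^3).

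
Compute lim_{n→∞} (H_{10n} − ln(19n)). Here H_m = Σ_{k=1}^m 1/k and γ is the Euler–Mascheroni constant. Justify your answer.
lim = ln(10/19) + γ

By Euler-Maclaurin, H_m = ln m + γ + O(1/m). So
  H_{10n} − ln(19n) = ln(10n) + γ − ln(19n) + O(1/n)
                       = ln(10/19) + γ + O(1/n).
Hence the limit is ln(10/19) + γ.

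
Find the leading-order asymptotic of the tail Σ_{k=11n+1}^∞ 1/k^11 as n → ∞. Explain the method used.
Σ_{k>11n} 1/k^11 ~ 1/(10 · (11n)^10)

Compare to the integral: ∫_{11n}^∞ x^(−11) dx = [−x^(−10)/10]_{11n}^∞ = 1/((11−1)·(11n)^10). Euler-Maclaurin then gives
  Σ_{k>11n} 1/k^11 = ∫_{11n}^∞ dx/x^11 − 1/(2·(11n)^11) + O(1/(11n)^12).
(Equivalently this is ζ(11) − Σ_{k≤11n} 1/k^11.)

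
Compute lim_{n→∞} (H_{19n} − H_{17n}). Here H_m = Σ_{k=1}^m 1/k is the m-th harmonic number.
lim = ln(19/17)

Euler-Maclaurin gives H_m = ln m + γ + 1/(2m) + O(1/m^2). The γ and O(1/m) terms cancel in the difference:
  H_{19n} − H_{17n} = ln(19n) − ln(17n) + O(1/n) = ln(19/17) + O(1/n).
Hence the limit is ln(19/17).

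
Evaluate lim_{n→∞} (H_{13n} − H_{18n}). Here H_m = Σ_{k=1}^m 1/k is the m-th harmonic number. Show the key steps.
lim = ln(13/18)

Euler-Maclaurin gives H_m = ln m + γ + 1/(2m) + O(1/m^2). The γ and O(1/m) terms cancel in the difference:
  H_{13n} − H_{18n} = ln(13n) − ln(18n) + O(1/n) = ln(13/18) + O(1/n).
Hence the limit is ln(13/18).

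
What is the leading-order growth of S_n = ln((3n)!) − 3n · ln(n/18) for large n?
S_n ~ 3n · (ln 54 − 1) + O(ln n)

Stirling: ln((3n)!) = 3n ln(3n) − 3n + O(ln n).
  S_n = 3n ln(3n) − 3n − 3n ln(n/18) + O(ln n)
      = 3n ln(3n) − 3n ln n + 3n ln 18 − 3n + O(ln n)
      = 3n ln 3 + 3n ln 18 − 3n + O(ln n)
      = 3n (ln 54 − 1) + O(ln n).
Numerically ln(54) − 1 ≈ 2.9890.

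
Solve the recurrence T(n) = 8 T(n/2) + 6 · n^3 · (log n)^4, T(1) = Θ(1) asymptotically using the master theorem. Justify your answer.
T(n) = Θ(n^3 · (log n)^5)

Here log_2 8 = 3 and f(n) = 6 · n^3 · (log n)^4 = Θ(n^(log_2 8) · (log n)^4). This is the extended Case 2 of the master theorem (f matches the critical exponent up to log factors), giving T(n) = Θ(n^(log_2 8) · (log n)^(4+1)) = Θ(n^3 · (log n)^5).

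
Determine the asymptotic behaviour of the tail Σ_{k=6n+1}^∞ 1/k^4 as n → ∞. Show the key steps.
Σ_{k>6n} 1/k^4 ~ 1/(3 · (6n)^3)

Compare to the integral: ∫_{6n}^∞ x^(−4) dx = [−x^(−3)/3]_{6n}^∞ = 1/((4−1)·(6n)^3). Euler-Maclaurin then gives
  Σ_{k>6n} 1/k^4 = ∫_{6n}^∞ dx/x^4 − 1/(2·(6n)^4) + O(1/(6n)^5).
(Equivalently this is ζ(4) − Σ_{k≤6n} 1/k^4.)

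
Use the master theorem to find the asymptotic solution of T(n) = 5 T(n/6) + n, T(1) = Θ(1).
T(n) = Θ(n)

log_6 5 ≈ 0.898. f(n) = n dominates n^(log_6 5) since 1 > 0.898, and the regularity condition a·f(n/b) = 5·(n/6)^1 = (5/6)·n ≤ c·f(n) holds with c = 5/6 ≈ 0.833 < 1. So this is Case 3: T(n) = Θ(f(n)) = Θ(n).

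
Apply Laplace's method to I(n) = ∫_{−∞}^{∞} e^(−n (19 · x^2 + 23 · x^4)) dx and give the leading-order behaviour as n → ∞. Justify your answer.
I(n) ~ sqrt(π/(19n))

φ(x) = 19 · x^2 + 23 · x^4 has its unique global minimum at x* = 0 (since φ'(x) = 38x + 92x^3 = 0 only at x = 0 for real x with both coefficients positive, and φ → ∞ as |x| → ∞). At x* = 0, φ(0) = 0 and φ''(0) = 38. Laplace's method then gives
  I(n) ~ sqrt(2π / (n · φ''(0))) · e^(−n φ(0)) = sqrt(2π / (38n)) = sqrt(π/(19n)).
The 23 · x^4 term contributes only at subleading order (an O(1/n) relative correction).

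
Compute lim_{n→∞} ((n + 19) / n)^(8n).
lim = e^152

Rewrite as (1 + 19/n)^(8n). By the standard limit (1 + x/n)^n → e^x, we have (1 + 19/n)^n → e^19, and raising to the 8th power gives e^152.
More precisely, ln[(1 + 19/n)^(8n)] = 8n · ln(1 + 19/n) = 8n · (19/n + O(1/n^2)) = 152 + O(1/n) → 152.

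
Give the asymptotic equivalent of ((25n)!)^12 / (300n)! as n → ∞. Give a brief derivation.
((25n)!)^12/(300n)! ~ ((2π·25n)^(11/2) / sqrt(12)) · 12^(−12·25n)  →  0

Write N = 25n. Stirling: N! ~ sqrt(2π N)(N/e)^N and (12N)! ~ sqrt(2π·12N)·(12N/e)^(12N).
  (N!)^12/(12N)! ~ (2π N)^(12/2) (N/e)^(12N) / [sqrt(2π·12N) (12N/e)^(12N)]
     = (2π N)^(12/2) / sqrt(2π·12N) · (N/(12N))^(12N)
     = (2π N)^((12−1)/2) / sqrt(12) · 12^(−12N).
Since 12^12 > 1, the factor 12^(−12N) decays exponentially, so the ratio → 0. Substituting N = 25n gives the stated form.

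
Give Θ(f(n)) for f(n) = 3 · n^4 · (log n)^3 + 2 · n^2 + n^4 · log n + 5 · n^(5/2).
f(n) ∈ Θ(n^4 · (log n)^3)

Compare the terms by growth order. For large n, n^a · (log n)^b dominates n^a' · (log n)^b' iff a > a', or (a = a' and b > b'). Ranking the 4 terms shows the dominant one is 3 · n^4 · (log n)^3. Hence f(n) ∈ Θ(n^4 · (log n)^3).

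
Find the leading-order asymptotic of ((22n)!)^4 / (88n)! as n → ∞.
((22n)!)^4/(88n)! ~ ((2π·22n)^(3/2) / 2) · 4^(−4·22n)  →  0

Write N = 22n. Stirling: N! ~ sqrt(2π N)(N/e)^N and (4N)! ~ sqrt(2π·4N)·(4N/e)^(4N).
  (N!)^4/(4N)! ~ (2π N)^(4/2) (N/e)^(4N) / [sqrt(2π·4N) (4N/e)^(4N)]
     = (2π N)^(4/2) / sqrt(2π·4N) · (N/(4N))^(4N)
     = (2π N)^((4−1)/2) / 2 · 4^(−4N).
Since 4^4 > 1, the factor 4^(−4N) decays exponentially, so the ratio → 0. Substituting N = 22n gives the stated form.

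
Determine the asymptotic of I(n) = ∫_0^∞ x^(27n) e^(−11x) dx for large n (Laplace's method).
I(n) ~ (sqrt(2π·27n) / 11) · (27n/(11e))^(27n)

Write the integrand as exp(27n ln x − 11x) and set f(x) = 27n ln x − 11x. Then f'(x) = 27n/x − 11 = 0 at x* = 27n/11, and f''(x*) = −27n/x*^2 = −11^2/(27n). Laplace's method (interior maximum) gives
  I(n) ~ e^(f(x*)) · sqrt(2π / |f''(x*)|)
        = exp(27n ln(27n/11) − 27n) · sqrt(2π · 27n / 11^2)
        = (27n/11)^(27n) e^(−27n) · sqrt(2π·27n) / 11
        = (sqrt(2π·27n) / 11) · (27n/(11e))^(27n).
This matches Γ(27n+1)/11^(27n+1) with Stirling applied to Γ.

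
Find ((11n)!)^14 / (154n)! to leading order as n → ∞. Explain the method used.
((11n)!)^14/(154n)! ~ ((2π·11n)^(13/2) / sqrt(14)) · 14^(−14·11n)  →  0

Write N = 11n. Stirling: N! ~ sqrt(2π N)(N/e)^N and (14N)! ~ sqrt(2π·14N)·(14N/e)^(14N).
  (N!)^14/(14N)! ~ (2π N)^(14/2) (N/e)^(14N) / [sqrt(2π·14N) (14N/e)^(14N)]
     = (2π N)^(14/2) / sqrt(2π·14N) · (N/(14N))^(14N)
     = (2π N)^((14−1)/2) / sqrt(14) · 14^(−14N).
Since 14^14 > 1, the factor 14^(−14N) decays exponentially, so the ratio → 0. Substituting N = 11n gives the stated form.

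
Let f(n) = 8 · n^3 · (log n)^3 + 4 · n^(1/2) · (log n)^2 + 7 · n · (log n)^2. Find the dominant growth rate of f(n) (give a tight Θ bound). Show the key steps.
f(n) ∈ Θ(n^3 · (log n)^3)

Compare the terms by growth order. For large n, n^a · (log n)^b dominates n^a' · (log n)^b' iff a > a', or (a = a' and b > b'). Ranking the 3 terms shows the dominant one is 8 · n^3 · (log n)^3. Hence f(n) ∈ Θ(n^3 · (log n)^3).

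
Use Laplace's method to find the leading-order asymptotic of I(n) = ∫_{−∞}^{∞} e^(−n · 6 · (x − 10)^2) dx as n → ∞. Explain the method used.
I(n) = sqrt(π/(6n))

Here φ(x) = 6 · (x − 10)^2 has its unique minimum at x* = 10 with φ(x*) = 0 and φ''(x*) = 12. Laplace's method gives
  I(n) ~ e^(−n φ(x*)) · sqrt(2π / (n · φ''(x*))) = sqrt(2π / (12n)) = sqrt(π/(6n)).
This is exact: substituting u = (x − 10)·sqrt(6n) gives I(n) = (1/sqrt(6n)) ∫_{−∞}^{∞} e^(−u^2) du = sqrt(π/(6n)).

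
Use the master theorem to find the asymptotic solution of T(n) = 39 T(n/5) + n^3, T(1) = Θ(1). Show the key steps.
T(n) = Θ(n^3)

log_5 39 ≈ 2.276. f(n) = n^3 dominates n^(log_5 39) since 3 > 2.276, and the regularity condition a·f(n/b) = 39·(n/5)^3 = (39/125)·n^3 ≤ c·f(n) holds with c = 39/125 ≈ 0.312 < 1. So this is Case 3: T(n) = Θ(f(n)) = Θ(n^3).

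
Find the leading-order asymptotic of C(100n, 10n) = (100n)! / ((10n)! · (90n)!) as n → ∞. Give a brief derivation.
C(100n, 10n) ~ (10000000000/387420489)^(10n) · sqrt(5/(9π·10n))

Write N = 10n. Apply Stirling to each factorial:
  (10N)! ~ sqrt(2π·10N) · (10N/e)^(10N),
  N! ~ sqrt(2π N) · (N/e)^N,
  (9N)! ~ sqrt(2π·9N) · (9N/e)^(9N).
The exponential factors combine to (10N)^(10N) / (N^N · (9N)^(9N)) = 10^(10N)/9^(9N) = (10^10/9^9)^N = (10000000000/387420489)^N.
The square-root prefactors combine to sqrt(2π·10N) / (sqrt(2π N)·sqrt(2π·9N)) = sqrt(10 / (2π·9·N)) = sqrt(5/(9π·10n)).
Substituting N = 10n: C(100n, 10n) ~ (10000000000/387420489)^(10n) · sqrt(5/(9π·10n)).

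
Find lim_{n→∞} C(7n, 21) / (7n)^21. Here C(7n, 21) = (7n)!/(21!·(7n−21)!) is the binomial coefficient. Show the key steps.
lim = 1/21! = 1/51090942171709440000

With N = 7n → ∞: C(N, 21) / N^21 = [N(N−1)…(N−20)] / (21! · N^21) = (1/21!) · 1 · (1 − 1/(7n)) · … · (1 − 20/(7n)). Each factor → 1 as N → ∞, so the limit is 1/21! = 1/51090942171709440000.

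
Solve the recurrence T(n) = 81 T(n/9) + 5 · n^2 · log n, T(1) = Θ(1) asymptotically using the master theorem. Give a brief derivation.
T(n) = Θ(n^2 · (log n)^2)

Here log_9 81 = 2 and f(n) = 5 · n^2 · log n = Θ(n^(log_9 81) · (log n)^1). This is the extended Case 2 of the master theorem (f matches the critical exponent up to log factors), giving T(n) = Θ(n^(log_9 81) · (log n)^(1+1)) = Θ(n^2 · (log n)^2).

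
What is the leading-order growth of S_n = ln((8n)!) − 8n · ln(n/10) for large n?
S_n ~ 8n · (ln 80 − 1) + O(ln n)

Stirling: ln((8n)!) = 8n ln(8n) − 8n + O(ln n).
  S_n = 8n ln(8n) − 8n − 8n ln(n/10) + O(ln n)
      = 8n ln(8n) − 8n ln n + 8n ln 10 − 8n + O(ln n)
      = 8n ln 8 + 8n ln 10 − 8n + O(ln n)
      = 8n (ln 80 − 1) + O(ln n).
Numerically ln(80) − 1 ≈ 3.3820.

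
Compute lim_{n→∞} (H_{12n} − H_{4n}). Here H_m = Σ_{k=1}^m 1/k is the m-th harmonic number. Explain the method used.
lim = ln(12/4) = ln 3

Euler-Maclaurin gives H_m = ln m + γ + 1/(2m) + O(1/m^2). The γ and O(1/m) terms cancel in the difference:
  H_{12n} − H_{4n} = ln(12n) − ln(4n) + O(1/n) = ln(12/4) + O(1/n).
Hence the limit is ln(12/4) = ln 3.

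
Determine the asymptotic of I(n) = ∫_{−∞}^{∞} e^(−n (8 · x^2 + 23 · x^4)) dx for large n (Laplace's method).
I(n) ~ sqrt(π/(8n))

φ(x) = 8 · x^2 + 23 · x^4 has its unique global minimum at x* = 0 (since φ'(x) = 16x + 92x^3 = 0 only at x = 0 for real x with both coefficients positive, and φ → ∞ as |x| → ∞). At x* = 0, φ(0) = 0 and φ''(0) = 16. Laplace's method then gives
  I(n) ~ sqrt(2π / (n · φ''(0))) · e^(−n φ(0)) = sqrt(2π / (16n)) = sqrt(π/(8n)).
The 23 · x^4 term contributes only at subleading order (an O(1/n) relative correction).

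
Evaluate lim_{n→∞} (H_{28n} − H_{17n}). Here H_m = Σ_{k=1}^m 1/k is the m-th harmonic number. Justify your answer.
lim = ln(28/17)

Euler-Maclaurin gives H_m = ln m + γ + 1/(2m) + O(1/m^2). The γ and O(1/m) terms cancel in the difference:
  H_{28n} − H_{17n} = ln(28n) − ln(17n) + O(1/n) = ln(28/17) + O(1/n).
Hence the limit is ln(28/17).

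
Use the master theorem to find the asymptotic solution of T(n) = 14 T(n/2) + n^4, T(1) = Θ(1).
T(n) = Θ(n^4)

log_2 14 ≈ 3.807. f(n) = n^4 dominates n^(log_2 14) since 4 > 3.807, and the regularity condition a·f(n/b) = 14·(n/2)^4 = (14/16)·n^4 ≤ c·f(n) holds with c = 14/16 ≈ 0.875 < 1. So this is Case 3: T(n) = Θ(f(n)) = Θ(n^4).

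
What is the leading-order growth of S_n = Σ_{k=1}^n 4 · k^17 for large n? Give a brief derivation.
S_n ~ 2 · n^18 / 9

By integral comparison (Euler-Maclaurin), Σ_{k=1}^n 4 · k^17 = 4 · ∫_0^n x^17 dx + O(n^17) = 4 · n^18/18 = 2 · n^18 / 9 + O(n^17). (Equivalently, Faulhaber's formula gives the same leading term.)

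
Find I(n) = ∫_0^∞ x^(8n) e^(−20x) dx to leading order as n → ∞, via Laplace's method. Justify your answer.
I(n) ~ (sqrt(2π·8n) / 20) · (8n/(20e))^(8n)

Write the integrand as exp(8n ln x − 20x) and set f(x) = 8n ln x − 20x. Then f'(x) = 8n/x − 20 = 0 at x* = 8n/20, and f''(x*) = −8n/x*^2 = −20^2/(8n). Laplace's method (interior maximum) gives
  I(n) ~ e^(f(x*)) · sqrt(2π / |f''(x*)|)
        = exp(8n ln(8n/20) − 8n) · sqrt(2π · 8n / 20^2)
        = (8n/20)^(8n) e^(−8n) · sqrt(2π·8n) / 20
        = (sqrt(2π·8n) / 20) · (8n/(20e))^(8n).
This matches Γ(8n+1)/20^(8n+1) with Stirling applied to Γ.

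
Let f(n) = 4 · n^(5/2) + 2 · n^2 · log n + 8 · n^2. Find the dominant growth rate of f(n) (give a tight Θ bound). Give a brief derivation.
f(n) ∈ Θ(n^(5/2))

Compare the terms by growth order. For large n, n^a · (log n)^b dominates n^a' · (log n)^b' iff a > a', or (a = a' and b > b'). Ranking the 3 terms shows the dominant one is 4 · n^(5/2). Hence f(n) ∈ Θ(n^(5/2)).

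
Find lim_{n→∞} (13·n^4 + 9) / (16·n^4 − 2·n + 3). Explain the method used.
lim = 13/16

For large n the leading n^4 terms dominate both numerator and denominator. Dividing top and bottom by n^4, every other term tends to 0, leaving 13/16.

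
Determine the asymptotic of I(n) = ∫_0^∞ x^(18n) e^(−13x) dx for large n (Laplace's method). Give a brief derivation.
I(n) ~ (sqrt(2π·18n) / 13) · (18n/(13e))^(18n)

Write the integrand as exp(18n ln x − 13x) and set f(x) = 18n ln x − 13x. Then f'(x) = 18n/x − 13 = 0 at x* = 18n/13, and f''(x*) = −18n/x*^2 = −13^2/(18n). Laplace's method (interior maximum) gives
  I(n) ~ e^(f(x*)) · sqrt(2π / |f''(x*)|)
        = exp(18n ln(18n/13) − 18n) · sqrt(2π · 18n / 13^2)
        = (18n/13)^(18n) e^(−18n) · sqrt(2π·18n) / 13
        = (sqrt(2π·18n) / 13) · (18n/(13e))^(18n).
This matches Γ(18n+1)/13^(18n+1) with Stirling applied to Γ.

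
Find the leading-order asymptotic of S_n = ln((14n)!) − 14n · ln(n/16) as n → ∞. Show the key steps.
S_n ~ 14n · (ln 224 − 1) + O(ln n)

Stirling: ln((14n)!) = 14n ln(14n) − 14n + O(ln n).
  S_n = 14n ln(14n) − 14n − 14n ln(n/16) + O(ln n)
      = 14n ln(14n) − 14n ln n + 14n ln 16 − 14n + O(ln n)
      = 14n ln 14 + 14n ln 16 − 14n + O(ln n)
      = 14n (ln 224 − 1) + O(ln n).
Numerically ln(224) − 1 ≈ 4.4116.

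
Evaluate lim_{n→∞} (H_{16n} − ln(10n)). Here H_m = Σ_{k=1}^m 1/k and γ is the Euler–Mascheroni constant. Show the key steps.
lim = ln(8/5) + γ

By Euler-Maclaurin, H_m = ln m + γ + O(1/m). So
  H_{16n} − ln(10n) = ln(16n) + γ − ln(10n) + O(1/n)
                       = ln(16/10) + γ + O(1/n).
Hence the limit is ln(16/10) + γ (= ln(8/5)).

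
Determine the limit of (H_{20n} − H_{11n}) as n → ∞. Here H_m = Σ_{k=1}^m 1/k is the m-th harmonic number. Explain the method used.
lim = ln(20/11)

Euler-Maclaurin gives H_m = ln m + γ + 1/(2m) + O(1/m^2). The γ and O(1/m) terms cancel in the difference:
  H_{20n} − H_{11n} = ln(20n) − ln(11n) + O(1/n) = ln(20/11) + O(1/n).
Hence the limit is ln(20/11).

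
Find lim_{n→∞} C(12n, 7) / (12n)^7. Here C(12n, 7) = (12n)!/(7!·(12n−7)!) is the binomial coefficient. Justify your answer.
lim = 1/7! = 1/5040

With N = 12n → ∞: C(N, 7) / N^7 = [N(N−1)…(N−6)] / (7! · N^7) = (1/7!) · 1 · (1 − 1/(12n)) · … · (1 − 6/(12n)). Each factor → 1 as N → ∞, so the limit is 1/7! = 1/5040.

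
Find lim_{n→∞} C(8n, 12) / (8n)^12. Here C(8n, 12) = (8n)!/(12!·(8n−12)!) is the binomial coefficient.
lim = 1/12! = 1/479001600

With N = 8n → ∞: C(N, 12) / N^12 = [N(N−1)…(N−11)] / (12! · N^12) = (1/12!) · 1 · (1 − 1/(8n)) · … · (1 − 11/(8n)). Each factor → 1 as N → ∞, so the limit is 1/12! = 1/479001600.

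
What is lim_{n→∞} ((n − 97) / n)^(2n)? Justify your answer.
lim = e^(−194)

Rewrite as (1 − 97/n)^(2n). By the standard limit (1 + x/n)^n → e^x, we have (1 − 97/n)^n → e^(−97), and raising to the 2nd power gives e^(−194).
More precisely, ln[(1 − 97/n)^(2n)] = 2n · ln(1 − 97/n) = 2n · (-97/n + O(1/n^2)) = -194 + O(1/n) → -194.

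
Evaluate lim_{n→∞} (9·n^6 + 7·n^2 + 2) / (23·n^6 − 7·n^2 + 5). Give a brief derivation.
lim = 9/23

For large n the leading n^6 terms dominate both numerator and denominator. Dividing top and bottom by n^6, every other term tends to 0, leaving 9/23.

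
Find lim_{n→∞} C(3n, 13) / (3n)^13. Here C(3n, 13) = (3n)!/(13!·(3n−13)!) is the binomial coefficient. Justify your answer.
lim = 1/13! = 1/6227020800

With N = 3n → ∞: C(N, 13) / N^13 = [N(N−1)…(N−12)] / (13! · N^13) = (1/13!) · 1 · (1 − 1/(3n)) · … · (1 − 12/(3n)). Each factor → 1 as N → ∞, so the limit is 1/13! = 1/6227020800.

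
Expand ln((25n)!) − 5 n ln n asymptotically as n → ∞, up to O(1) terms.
ln((25n)!) − 5 n ln n = 20 n ln n + 25(ln 25 − 1) n + (1/2) ln(2π·25n) + O(1/n)

Stirling: ln((25n)!) = 25n ln(25n) − 25n + (1/2) ln(2π·25n) + O(1/n).
Expand 25n ln(25n) = 25n (ln n + ln 25) = 25n ln n + 25n ln 25.
Subtract 5n ln n: leading term is (25 − 5) n ln n = 20 n ln n. The next term is 25n ln 25 − 25n = 25(ln 25 − 1) n. Then the (1/2) ln(2π·25n) correction.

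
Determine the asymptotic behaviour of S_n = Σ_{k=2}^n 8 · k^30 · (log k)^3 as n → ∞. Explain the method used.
S_n ~ 8 · n^31 · (log n)^3 / 31

By integral comparison, S_n = ∫_1^n 8 · x^30 · (log x)^3 dx + O(n^30 · (log n)^3). For the integral, the leading term of ∫_1^n x^30 (log x)^3 dx is n^31/31 · (log n)^3 (by repeated integration by parts; each step lowers the log-exponent and produces a relatively O(1/log n) correction). Hence S_n ~ 8 · n^31 · (log n)^3 / 31.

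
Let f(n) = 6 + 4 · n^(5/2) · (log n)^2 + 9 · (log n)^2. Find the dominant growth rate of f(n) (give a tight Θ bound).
f(n) ∈ Θ(n^(5/2) · (log n)^2)

Compare the terms by growth order. For large n, n^a · (log n)^b dominates n^a' · (log n)^b' iff a > a', or (a = a' and b > b'). Ranking the 3 terms shows the dominant one is 4 · n^(5/2) · (log n)^2. Hence f(n) ∈ Θ(n^(5/2) · (log n)^2).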